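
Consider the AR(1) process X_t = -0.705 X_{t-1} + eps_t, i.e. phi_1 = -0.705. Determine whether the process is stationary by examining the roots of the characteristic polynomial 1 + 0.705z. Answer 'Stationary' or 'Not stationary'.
\text{Stationary}

The AR(p) characteristic polynomial is P(z) = 1 + 0.705z.
Stationarity requires all roots to lie outside the unit circle, i.e. |z| > 1 for every root.
This is linear in z: 1 + (0.705) z = 0  =>  z = -1/(0.705) = -1.41844,  |z| = 1.41844.
Moduli of all roots: 1.4184.
All moduli strictly greater than 1? Yes.
Verdict: Stationary.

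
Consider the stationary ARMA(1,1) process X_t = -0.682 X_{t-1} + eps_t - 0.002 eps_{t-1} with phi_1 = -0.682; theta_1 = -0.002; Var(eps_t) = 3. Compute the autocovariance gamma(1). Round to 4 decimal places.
\gamma(1) = -3.8416

Multiply the model equation by X_{t-k} and take expectations. With theta_0 = psi_0 = 1 and psi_j the MA(infinity) weights, this gives
  gamma(k) - sum_i phi_i gamma(k-i) = c_k,
  c_k = sigma^2 * sum_{j=k..q} theta_j psi_{j-k}   (c_k = 0 for k > q),
using gamma(-m) = gamma(m).
psi-weights needed (psi_j = theta_j + sum_i phi_i psi_{j-i}):
  psi_1 = theta_1 + phi_1 = -0.002 + (-0.682) = -0.684
Right-hand sides:
  c_0 = sigma^2 (1 + theta_1 psi_1) = 3 * (1 + (-0.002)(-0.684)) = 3 * 1.001368 = 3.004104
  c_1 = sigma^2 theta_1 = 3 * (-0.002) = -0.006
  c_2 = 0
Equations for k = 0 and k = 1 (AR order 1):
  gamma(0) = phi_1 gamma(1) + c_0
  gamma(1) = phi_1 gamma(0) + c_1
Substituting the second into the first: gamma(0) (1 - phi_1^2) = c_0 + phi_1 c_1, so
  gamma(0) = (c_0 + phi_1 c_1) / (1 - phi_1^2) = (3.004104 + (-0.682)(-0.006)) / (1 - (-0.682)^2) = 3.008196 / 0.534876 = 5.6241.
  gamma(1) = phi_1 gamma(0) + c_1 = (-0.682)(5.6241) + (-0.006) = -3.841636.
Therefore gamma(1) = -3.8416 (to 4 decimal places).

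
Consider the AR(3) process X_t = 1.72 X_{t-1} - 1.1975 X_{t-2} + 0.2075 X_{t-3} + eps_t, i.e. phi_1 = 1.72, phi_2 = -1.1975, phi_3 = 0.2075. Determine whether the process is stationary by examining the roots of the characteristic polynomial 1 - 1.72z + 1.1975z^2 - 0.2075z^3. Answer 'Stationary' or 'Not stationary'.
\text{Stationary}

The AR(p) characteristic polynomial is P(z) = 1 - 1.72z + 1.1975z^2 - 0.2075z^3.
Stationarity requires all roots to lie outside the unit circle, i.e. |z| > 1 for every root.
Degree 3: look for a simple real root z0 first, then factor out (1 - z/z0) and solve the remaining quadratic.
Testing z0 = 4: P(4) = 1 + (-1.72)(4) + (1.1975)(4)^2 + (-0.2075)(4)^3
  = 1 + (-6.88) + (19.16) + (-13.28) = 0.  So z_0 = 4 is a root, |z_0| = 4.
Divide out the factor (1 - 0.25 z) = (1 - z/z0) (since 1/z0 = 0.25):
  P(z) = (1 - 0.25 z)(1 + (-1.47) z + (0.83) z^2)
  [check: z-coef -1.47 - (0.25) = -1.72; z^2-coef 0.83 - (0.25)(-1.47) = 1.1975; z^3-coef -(0.25)(0.83) = -0.2075.]
Remaining roots from the quadratic factor 1 + (-1.47) z + (0.83) z^2:
  Set 1 + (-1.47) z + (0.83) z^2 = 0, i.e. a z^2 + b z + c = 0 with a = 0.83, b = -1.47, c = 1.
  Discriminant D = b^2 - 4ac = (-1.47)^2 - 4*(0.83)*1 = 2.1609 - (3.32) = -1.1591.
  D < 0, so the roots are the complex-conjugate pair z = (-b +/- i sqrt(-D)) / (2a) = 0.8855 +/- 0.6486i.
  For a conjugate pair |z|^2 = z * conj(z) = (product of roots) = c/a = 1/(0.83) = 1.204819, so |z| = sqrt(1.204819) = 1.0976 for both roots.
Moduli of all roots: 4.0000, 1.0976, 1.0976.
All moduli strictly greater than 1? Yes.
Verdict: Stationary.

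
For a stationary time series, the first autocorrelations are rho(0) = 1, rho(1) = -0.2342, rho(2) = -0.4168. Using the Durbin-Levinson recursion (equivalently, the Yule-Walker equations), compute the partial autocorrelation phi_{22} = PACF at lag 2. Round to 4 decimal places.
\phi_{22} = -0.4990

The PACF at lag k is phi_{kk}, the last component of the solution
to the Yule-Walker system G_k phi = r_k where
  (G_k)_{ij} = rho(|i - j|), (r_k)_i = rho(i), i,j = 1..k.
Equivalently, Durbin-Levinson gives phi_{kk} iteratively:
  phi_{11} = rho(1)
  phi_{kk} = [rho(k) - sum_{j=1..k-1} phi_{k-1,j} rho(k-j)]
            / [1 - sum_{j=1..k-1} phi_{k-1,j} rho(j)],
  phi_{k,j} = phi_{k-1,j} - phi_{kk} phi_{k-1,k-j},  j = 1..k-1.
Step k = 1:
  phi_11 = rho(1) = -0.2342.
Step k = 2:
  phi_22 = [rho(2) - phi_11 rho(1)] / [1 - phi_11 rho(1)] = [-0.4168 - (-0.2342)(-0.2342)] / [1 - (-0.2342)(-0.2342)]
         = -0.47164964 / 0.94515036 = -0.499.
Therefore phi_{22} = -0.4990.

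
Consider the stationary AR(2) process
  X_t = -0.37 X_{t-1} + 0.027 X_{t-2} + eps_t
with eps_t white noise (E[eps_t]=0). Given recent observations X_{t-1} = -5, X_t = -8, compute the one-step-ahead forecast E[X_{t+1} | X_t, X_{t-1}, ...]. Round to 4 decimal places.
E[X_{t+1} \mid \mathcal F_t] = 2.8250

For an AR(p) model X_t = c + sum_i phi_i X_{t-i} + eps_t, the
one-step-ahead conditional mean is
  E[X_{t+1} | X_t, ...] = c + sum_i phi_i X_{t+1-i}.
Substitute known values:
  E[X_{t+1} | ...] = (-0.37) * (-8) + (0.027) * (-5)
                   = 2.8250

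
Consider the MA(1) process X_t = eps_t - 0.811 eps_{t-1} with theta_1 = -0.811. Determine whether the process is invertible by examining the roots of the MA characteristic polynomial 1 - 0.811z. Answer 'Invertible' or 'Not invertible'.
\text{Invertible}

The MA(q) characteristic polynomial is P(z) = 1 - 0.811z.
Invertibility requires all roots to lie outside the unit circle, i.e. |z| > 1 for every root.
This is linear in z: 1 + (-0.811) z = 0  =>  z = -1/(-0.811) = 1.233046,  |z| = 1.233046.
Moduli of all roots: 1.2330.
All moduli strictly greater than 1? Yes.
Verdict: Invertible.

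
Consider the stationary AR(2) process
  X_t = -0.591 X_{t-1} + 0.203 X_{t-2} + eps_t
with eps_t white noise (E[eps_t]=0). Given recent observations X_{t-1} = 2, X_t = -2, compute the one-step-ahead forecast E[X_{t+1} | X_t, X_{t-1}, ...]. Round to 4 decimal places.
E[X_{t+1} \mid \mathcal F_t] = 1.5880

For an AR(p) model X_t = c + sum_i phi_i X_{t-i} + eps_t, the
one-step-ahead conditional mean is
  E[X_{t+1} | X_t, ...] = c + sum_i phi_i X_{t+1-i}.
Substitute known values:
  E[X_{t+1} | ...] = (-0.591) * (-2) + (0.203) * (2)
                   = 1.5880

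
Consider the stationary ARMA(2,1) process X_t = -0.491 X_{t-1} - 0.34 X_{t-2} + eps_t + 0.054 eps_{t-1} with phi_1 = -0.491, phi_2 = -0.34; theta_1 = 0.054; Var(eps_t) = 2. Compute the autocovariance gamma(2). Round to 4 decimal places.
\gamma(2) = -0.4424

Multiply the model equation by X_{t-k} and take expectations. With theta_0 = psi_0 = 1 and psi_j the MA(infinity) weights, this gives
  gamma(k) - sum_i phi_i gamma(k-i) = c_k,
  c_k = sigma^2 * sum_{j=k..q} theta_j psi_{j-k}   (c_k = 0 for k > q),
using gamma(-m) = gamma(m).
psi-weights needed (psi_j = theta_j + sum_i phi_i psi_{j-i}):
  psi_1 = theta_1 + phi_1 = 0.054 + (-0.491) = -0.437
Right-hand sides:
  c_0 = sigma^2 (1 + theta_1 psi_1) = 2 * (1 + (0.054)(-0.437)) = 2 * 0.976402 = 1.952804
  c_1 = sigma^2 theta_1 = 2 * (0.054) = 0.108
  c_2 = 0
Equations for k = 0, 1, 2 (AR order 2, c_2 = 0):
  (E0) gamma(0) = phi_1 gamma(1) + phi_2 gamma(2) + c_0
  (E1) gamma(1) = phi_1 gamma(0) + phi_2 gamma(1) + c_1
  (E2) gamma(2) = phi_1 gamma(1) + phi_2 gamma(0)
From (E1): gamma(1) = A gamma(0) + B with
  A = phi_1 / (1 - phi_2) = -0.491 / 1.34 = -0.366418,   B = c_1 / (1 - phi_2) = 0.108 / 1.34 = 0.080597.
Insert (E2) into (E0): gamma(0) (1 - phi_2^2) = phi_1 (1 + phi_2) gamma(1) + c_0.
  phi_1 (1 + phi_2) = (-0.491)(0.66) = -0.32406,   1 - phi_2^2 = 0.8844.
Replace gamma(1) by A gamma(0) + B and collect gamma(0):
  gamma(0) [0.8844 - (-0.32406)(-0.366418)] = (-0.32406)(0.080597) + 1.952804
  gamma(0) * 0.765659 = 1.926686
  gamma(0) = 1.926686 / 0.765659 = 2.516377.
  gamma(1) = A gamma(0) + B = (-0.366418)(2.516377) + (0.080597) = -0.841449.
  gamma(2) = phi_1 gamma(1) + phi_2 gamma(0) = (-0.491)(-0.841449) + (-0.34)(2.516377) = -0.442417.
Therefore gamma(2) = -0.4424 (to 4 decimal places).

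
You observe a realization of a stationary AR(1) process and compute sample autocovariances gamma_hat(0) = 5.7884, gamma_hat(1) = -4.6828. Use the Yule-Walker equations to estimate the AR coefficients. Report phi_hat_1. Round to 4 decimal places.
\hat\phi_{1} = -0.8090

The Yule-Walker equations for an AR(p) process read, in matrix form,
  Gamma_p phi = r_p,   with   (Gamma_p)_{ij} = gamma(|i - j|),
                       (r_p)_i = gamma(i),   i,j = 1..p.
Substitute the sample gammas (Toeplitz matrix and right-hand side of size 1):
  Gamma_p = [[5.7884]]
  r_p     = [-4.6828]
With p = 1 this is the single equation gamma(0) phi_1 = gamma(1):
  phi_hat_1 = gamma(1) / gamma(0) = -4.6828 / 5.7884 = -0.8090.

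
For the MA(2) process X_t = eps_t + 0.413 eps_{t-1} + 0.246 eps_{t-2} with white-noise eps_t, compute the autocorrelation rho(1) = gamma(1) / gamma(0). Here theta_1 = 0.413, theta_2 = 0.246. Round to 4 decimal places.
\rho(1) = 0.4180

For an MA(q) process with theta_0 = 1, the autocovariance is
  gamma(k) = sigma^2 * sum_{i=0..q-k} theta_i * theta_{i+k},
and rho(k) = gamma(k) / gamma(0). Sigma^2 cancels.
  numerator   = (1)*(0.413) + (0.413)*(0.246) = 0.514598.
  denominator = (1)^2 + (0.413)^2 + (0.246)^2 = 1.231085.
  rho(1) = 0.514598 / 1.231085 = 0.4180.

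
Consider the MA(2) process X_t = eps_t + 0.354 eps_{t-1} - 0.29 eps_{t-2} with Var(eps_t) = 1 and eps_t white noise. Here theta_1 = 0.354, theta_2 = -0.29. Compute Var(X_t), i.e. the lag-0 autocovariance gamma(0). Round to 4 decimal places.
\gamma(0) = 1.2094

For an MA(q) process X_t = eps_t + sum_i theta_i eps_{t-i} with
Var(eps_t) = sigma^2, the variance is
  gamma(0) = sigma^2 * (1 + sum_i theta_i^2).
  sum_i theta_i^2 = (0.354)^2 + (-0.29)^2 = 0.125316 + 0.0841 = 0.209416.
  gamma(0) = 1 * (1 + 0.209416) = 1 * 1.209416 = 1.209416, which rounds to 1.2094.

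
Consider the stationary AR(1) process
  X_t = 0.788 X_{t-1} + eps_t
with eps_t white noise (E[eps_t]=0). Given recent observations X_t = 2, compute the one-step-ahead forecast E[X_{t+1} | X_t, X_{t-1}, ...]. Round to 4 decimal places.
E[X_{t+1} \mid \mathcal F_t] = 1.5760

For an AR(p) model X_t = c + sum_i phi_i X_{t-i} + eps_t, the
one-step-ahead conditional mean is
  E[X_{t+1} | X_t, ...] = c + sum_i phi_i X_{t+1-i}.
Substitute known values:
  E[X_{t+1} | ...] = (0.788) * (2)
                   = 1.5760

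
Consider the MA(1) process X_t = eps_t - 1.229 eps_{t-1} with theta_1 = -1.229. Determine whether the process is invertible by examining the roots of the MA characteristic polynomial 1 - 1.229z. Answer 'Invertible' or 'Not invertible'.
\text{Not invertible}

The MA(q) characteristic polynomial is P(z) = 1 - 1.229z.
Invertibility requires all roots to lie outside the unit circle, i.e. |z| > 1 for every root.
This is linear in z: 1 + (-1.229) z = 0  =>  z = -1/(-1.229) = 0.81367,  |z| = 0.81367.
Moduli of all roots: 0.8137.
All moduli strictly greater than 1? No.
Verdict: Not invertible.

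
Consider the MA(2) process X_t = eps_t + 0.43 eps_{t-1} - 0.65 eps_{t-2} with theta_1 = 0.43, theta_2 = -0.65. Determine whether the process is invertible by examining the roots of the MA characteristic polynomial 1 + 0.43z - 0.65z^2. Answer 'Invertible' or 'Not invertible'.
\text{Not invertible}

The MA(q) characteristic polynomial is P(z) = 1 + 0.43z - 0.65z^2.
Invertibility requires all roots to lie outside the unit circle, i.e. |z| > 1 for every root.
Set 1 + (0.43) z + (-0.65) z^2 = 0, i.e. a z^2 + b z + c = 0 with a = -0.65, b = 0.43, c = 1.
Discriminant D = b^2 - 4ac = (0.43)^2 - 4*(-0.65)*1 = 0.1849 - (-2.6) = 2.7849.
D >= 0, so the roots are real: z = (-b +/- sqrt(D)) / (2a) = (-0.43 +/- 1.668802) / (-1.3).
  z_1 = (-0.43 + 1.668802) / (-1.3) = -0.9529,   |z_1| = 0.9529.
  z_2 = (-0.43 - 1.668802) / (-1.3) = 1.6145,   |z_2| = 1.6145.
Moduli of all roots: 0.9529, 1.6145.
All moduli strictly greater than 1? No.
Verdict: Not invertible.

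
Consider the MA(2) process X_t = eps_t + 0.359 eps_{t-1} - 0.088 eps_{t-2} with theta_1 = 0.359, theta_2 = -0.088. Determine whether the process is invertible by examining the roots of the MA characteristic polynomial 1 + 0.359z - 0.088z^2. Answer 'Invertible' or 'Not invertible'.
\text{Invertible}

The MA(q) characteristic polynomial is P(z) = 1 + 0.359z - 0.088z^2.
Invertibility requires all roots to lie outside the unit circle, i.e. |z| > 1 for every root.
Set 1 + (0.359) z + (-0.088) z^2 = 0, i.e. a z^2 + b z + c = 0 with a = -0.088, b = 0.359, c = 1.
Discriminant D = b^2 - 4ac = (0.359)^2 - 4*(-0.088)*1 = 0.128881 - (-0.352) = 0.480881.
D >= 0, so the roots are real: z = (-b +/- sqrt(D)) / (2a) = (-0.359 +/- 0.693456) / (-0.176).
  z_1 = (-0.359 + 0.693456) / (-0.176) = -1.9003,   |z_1| = 1.9003.
  z_2 = (-0.359 - 0.693456) / (-0.176) = 5.9799,   |z_2| = 5.9799.
Moduli of all roots: 1.9003, 5.9799.
All moduli strictly greater than 1? Yes.
Verdict: Invertible.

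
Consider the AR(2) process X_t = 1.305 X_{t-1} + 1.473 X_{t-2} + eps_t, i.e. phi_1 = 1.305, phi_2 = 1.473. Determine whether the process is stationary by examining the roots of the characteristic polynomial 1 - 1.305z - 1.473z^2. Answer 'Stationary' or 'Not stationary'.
\text{Not stationary}

The AR(p) characteristic polynomial is P(z) = 1 - 1.305z - 1.473z^2.
Stationarity requires all roots to lie outside the unit circle, i.e. |z| > 1 for every root.
Set 1 + (-1.305) z + (-1.473) z^2 = 0, i.e. a z^2 + b z + c = 0 with a = -1.473, b = -1.305, c = 1.
Discriminant D = b^2 - 4ac = (-1.305)^2 - 4*(-1.473)*1 = 1.703025 - (-5.892) = 7.595025.
D >= 0, so the roots are real: z = (-b +/- sqrt(D)) / (2a) = (1.305 +/- 2.755907) / (-2.946).
  z_1 = (1.305 + 2.755907) / (-2.946) = -1.3784,   |z_1| = 1.3784.
  z_2 = (1.305 - 2.755907) / (-2.946) = 0.4925,   |z_2| = 0.4925.
Moduli of all roots: 1.3784, 0.4925.
All moduli strictly greater than 1? No.
Verdict: Not stationary.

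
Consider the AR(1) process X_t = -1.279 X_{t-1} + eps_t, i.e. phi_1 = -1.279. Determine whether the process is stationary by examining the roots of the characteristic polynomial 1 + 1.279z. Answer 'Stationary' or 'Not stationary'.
\text{Not stationary}

The AR(p) characteristic polynomial is P(z) = 1 + 1.279z.
Stationarity requires all roots to lie outside the unit circle, i.e. |z| > 1 for every root.
This is linear in z: 1 + (1.279) z = 0  =>  z = -1/(1.279) = -0.781861,  |z| = 0.781861.
Moduli of all roots: 0.7819.
All moduli strictly greater than 1? No.
Verdict: Not stationary.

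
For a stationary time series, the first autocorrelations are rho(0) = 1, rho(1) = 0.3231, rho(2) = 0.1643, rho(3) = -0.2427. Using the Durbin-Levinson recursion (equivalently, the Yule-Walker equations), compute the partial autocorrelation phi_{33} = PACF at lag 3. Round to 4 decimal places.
\phi_{33} = -0.3520

The PACF at lag k is phi_{kk}, the last component of the solution
to the Yule-Walker system G_k phi = r_k where
  (G_k)_{ij} = rho(|i - j|), (r_k)_i = rho(i), i,j = 1..k.
Equivalently, Durbin-Levinson gives phi_{kk} iteratively:
  phi_{11} = rho(1)
  phi_{kk} = [rho(k) - sum_{j=1..k-1} phi_{k-1,j} rho(k-j)]
            / [1 - sum_{j=1..k-1} phi_{k-1,j} rho(j)],
  phi_{k,j} = phi_{k-1,j} - phi_{kk} phi_{k-1,k-j},  j = 1..k-1.
Step k = 1:
  phi_11 = rho(1) = 0.3231.
Step k = 2:
  phi_22 = [rho(2) - phi_11 rho(1)] / [1 - phi_11 rho(1)] = [0.1643 - (0.3231)(0.3231)] / [1 - (0.3231)(0.3231)]
         = 0.05990639 / 0.89560639 = 0.066889.
  Update: phi_21 = phi_11 - phi_22 phi_11 = 0.3231 - (0.066889)(0.3231) = 0.301488.
Step k = 3:
  phi_33 = [rho(3) - phi_21 rho(2) - phi_22 rho(1)] / [1 - phi_21 rho(1) - phi_22 rho(2)]
    numerator   = -0.2427 - (0.301488)(0.1643) - (0.066889)(0.3231) = -0.31384639
    denominator = 1 - (0.301488)(0.3231) - (0.066889)(0.1643) = 0.8915993
  phi_33 = -0.31384639 / 0.8915993 = -0.352.
Therefore phi_{33} = -0.3520.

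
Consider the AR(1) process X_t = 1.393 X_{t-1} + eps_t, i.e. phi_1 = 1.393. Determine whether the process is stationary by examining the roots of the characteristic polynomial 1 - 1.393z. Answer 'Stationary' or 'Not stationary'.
\text{Not stationary}

The AR(p) characteristic polynomial is P(z) = 1 - 1.393z.
Stationarity requires all roots to lie outside the unit circle, i.e. |z| > 1 for every root.
This is linear in z: 1 + (-1.393) z = 0  =>  z = -1/(-1.393) = 0.717875,  |z| = 0.717875.
Moduli of all roots: 0.7179.
All moduli strictly greater than 1? No.
Verdict: Not stationary.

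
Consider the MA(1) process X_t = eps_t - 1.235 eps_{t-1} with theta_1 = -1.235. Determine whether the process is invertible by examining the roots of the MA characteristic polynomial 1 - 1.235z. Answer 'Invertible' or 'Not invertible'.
\text{Not invertible}

The MA(q) characteristic polynomial is P(z) = 1 - 1.235z.
Invertibility requires all roots to lie outside the unit circle, i.e. |z| > 1 for every root.
This is linear in z: 1 + (-1.235) z = 0  =>  z = -1/(-1.235) = 0.809717,  |z| = 0.809717.
Moduli of all roots: 0.8097.
All moduli strictly greater than 1? No.
Verdict: Not invertible.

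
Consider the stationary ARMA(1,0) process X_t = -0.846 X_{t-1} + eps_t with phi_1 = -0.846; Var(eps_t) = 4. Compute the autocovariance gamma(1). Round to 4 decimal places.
\gamma(1) = -11.9036

Multiply the model equation by X_{t-k} and take expectations. With theta_0 = psi_0 = 1 and psi_j the MA(infinity) weights, this gives
  gamma(k) - sum_i phi_i gamma(k-i) = c_k,
  c_k = sigma^2 * sum_{j=k..q} theta_j psi_{j-k}   (c_k = 0 for k > q),
using gamma(-m) = gamma(m).
Pure AR (q = 0): c_0 = sigma^2 = 4, c_k = 0 for k >= 1.
Equations for k = 0 and k = 1 (AR order 1):
  gamma(0) = phi_1 gamma(1) + c_0
  gamma(1) = phi_1 gamma(0) + c_1
Substituting the second into the first: gamma(0) (1 - phi_1^2) = c_0 + phi_1 c_1, so
  gamma(0) = c_0 / (1 - phi_1^2) = 4 / (1 - (-0.846)^2) = 4 / 0.284284 = 14.070437.
  gamma(1) = phi_1 gamma(0) = (-0.846)(14.070437) = -11.903589.
Therefore gamma(1) = -11.9036 (to 4 decimal places).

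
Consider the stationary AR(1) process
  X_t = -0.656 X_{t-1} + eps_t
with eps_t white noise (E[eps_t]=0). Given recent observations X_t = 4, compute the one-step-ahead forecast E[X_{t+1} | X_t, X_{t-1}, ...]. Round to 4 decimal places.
E[X_{t+1} \mid \mathcal F_t] = -2.6240

For an AR(p) model X_t = c + sum_i phi_i X_{t-i} + eps_t, the
one-step-ahead conditional mean is
  E[X_{t+1} | X_t, ...] = c + sum_i phi_i X_{t+1-i}.
Substitute known values:
  E[X_{t+1} | ...] = (-0.656) * (4)
                   = -2.6240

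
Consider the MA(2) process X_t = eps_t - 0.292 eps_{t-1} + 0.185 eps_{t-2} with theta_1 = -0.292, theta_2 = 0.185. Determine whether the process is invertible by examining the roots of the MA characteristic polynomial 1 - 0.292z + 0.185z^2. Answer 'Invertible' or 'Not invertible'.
\text{Invertible}

The MA(q) characteristic polynomial is P(z) = 1 - 0.292z + 0.185z^2.
Invertibility requires all roots to lie outside the unit circle, i.e. |z| > 1 for every root.
Set 1 + (-0.292) z + (0.185) z^2 = 0, i.e. a z^2 + b z + c = 0 with a = 0.185, b = -0.292, c = 1.
Discriminant D = b^2 - 4ac = (-0.292)^2 - 4*(0.185)*1 = 0.085264 - (0.74) = -0.654736.
D < 0, so the roots are the complex-conjugate pair z = (-b +/- i sqrt(-D)) / (2a) = 0.7892 +/- 2.1869i.
For a conjugate pair |z|^2 = z * conj(z) = (product of roots) = c/a = 1/(0.185) = 5.405405, so |z| = sqrt(5.405405) = 2.325 for both roots.
Moduli of all roots: 2.3250, 2.3250.
All moduli strictly greater than 1? Yes.
Verdict: Invertible.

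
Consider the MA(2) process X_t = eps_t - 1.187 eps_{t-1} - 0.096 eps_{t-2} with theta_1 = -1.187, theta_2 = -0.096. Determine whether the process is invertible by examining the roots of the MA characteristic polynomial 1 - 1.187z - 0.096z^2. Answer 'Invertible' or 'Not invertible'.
\text{Not invertible}

The MA(q) characteristic polynomial is P(z) = 1 - 1.187z - 0.096z^2.
Invertibility requires all roots to lie outside the unit circle, i.e. |z| > 1 for every root.
Set 1 + (-1.187) z + (-0.096) z^2 = 0, i.e. a z^2 + b z + c = 0 with a = -0.096, b = -1.187, c = 1.
Discriminant D = b^2 - 4ac = (-1.187)^2 - 4*(-0.096)*1 = 1.408969 - (-0.384) = 1.792969.
D >= 0, so the roots are real: z = (-b +/- sqrt(D)) / (2a) = (1.187 +/- 1.339018) / (-0.192).
  z_1 = (1.187 + 1.339018) / (-0.192) = -13.1563,   |z_1| = 13.1563.
  z_2 = (1.187 - 1.339018) / (-0.192) = 0.7918,   |z_2| = 0.7918.
Moduli of all roots: 13.1563, 0.7918.
All moduli strictly greater than 1? No.
Verdict: Not invertible.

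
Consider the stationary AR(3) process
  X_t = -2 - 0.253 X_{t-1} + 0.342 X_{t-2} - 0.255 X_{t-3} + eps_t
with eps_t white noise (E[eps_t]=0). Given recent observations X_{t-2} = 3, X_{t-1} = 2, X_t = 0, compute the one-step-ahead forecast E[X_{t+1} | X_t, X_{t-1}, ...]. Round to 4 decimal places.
E[X_{t+1} \mid \mathcal F_t] = -2.0810

For an AR(p) model X_t = c + sum_i phi_i X_{t-i} + eps_t, the
one-step-ahead conditional mean is
  E[X_{t+1} | X_t, ...] = c + sum_i phi_i X_{t+1-i}.
Substitute known values:
  E[X_{t+1} | ...] = -2 + (-0.253) * (0) + (0.342) * (2) + (-0.255) * (3)
                   = -2.0810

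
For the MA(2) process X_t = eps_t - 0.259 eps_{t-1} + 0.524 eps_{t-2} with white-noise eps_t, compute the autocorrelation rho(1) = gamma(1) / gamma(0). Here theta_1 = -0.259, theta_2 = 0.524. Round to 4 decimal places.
\rho(1) = -0.2942

For an MA(q) process with theta_0 = 1, the autocovariance is
  gamma(k) = sigma^2 * sum_{i=0..q-k} theta_i * theta_{i+k},
and rho(k) = gamma(k) / gamma(0). Sigma^2 cancels.
  numerator   = (1)*(-0.259) + (-0.259)*(0.524) = -0.394716.
  denominator = (1)^2 + (-0.259)^2 + (0.524)^2 = 1.341657.
  rho(1) = -0.394716 / 1.341657 = -0.2942.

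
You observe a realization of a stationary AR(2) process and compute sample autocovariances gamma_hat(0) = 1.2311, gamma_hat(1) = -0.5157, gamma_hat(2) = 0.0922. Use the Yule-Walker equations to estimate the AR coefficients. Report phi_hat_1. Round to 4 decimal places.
\hat\phi_{1} = -0.4700

The Yule-Walker equations for an AR(p) process read, in matrix form,
  Gamma_p phi = r_p,   with   (Gamma_p)_{ij} = gamma(|i - j|),
                       (r_p)_i = gamma(i),   i,j = 1..p.
Substitute the sample gammas (Toeplitz matrix and right-hand side of size 2):
  Gamma_p = [[1.2311, -0.5157], [-0.5157, 1.2311]]
  r_p     = [-0.5157, 0.0922]
Written out:
  1.2311 phi_1 - 0.5157 phi_2 = -0.5157
  -0.5157 phi_1 + 1.2311 phi_2 = 0.0922
Solve by Cramer's rule:
  det = gamma(0)^2 - gamma(1)^2 = (1.2311)^2 - (-0.5157)^2 = 1.51560721 - 0.26594649 = 1.24966072
  phi_hat_1 = [gamma(1) gamma(0) - gamma(1) gamma(2)] / det = [(-0.5157)(1.2311) - (-0.5157)(0.0922)] / 1.24966072 = -0.58733073 / 1.24966072 = -0.47
  phi_hat_2 = [gamma(0) gamma(2) - gamma(1)^2] / det = [(1.2311)(0.0922) - (-0.5157)^2] / 1.24966072 = -0.15243907 / 1.24966072 = -0.122
So phi_hat = [-0.4700, -0.1220].
Therefore phi_hat_1 = -0.4700.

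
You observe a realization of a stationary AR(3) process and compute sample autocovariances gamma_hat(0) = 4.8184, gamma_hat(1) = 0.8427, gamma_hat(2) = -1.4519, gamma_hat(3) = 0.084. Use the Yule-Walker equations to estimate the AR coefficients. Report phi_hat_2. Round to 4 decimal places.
\hat\phi_{2} = -0.3830

The Yule-Walker equations for an AR(p) process read, in matrix form,
  Gamma_p phi = r_p,   with   (Gamma_p)_{ij} = gamma(|i - j|),
                       (r_p)_i = gamma(i),   i,j = 1..p.
Substitute the sample gammas (Toeplitz matrix and right-hand side of size 3):
  Gamma_p = [[4.8184, 0.8427, -1.4519], [0.8427, 4.8184, 0.8427], [-1.4519, 0.8427, 4.8184]]
  r_p     = [0.8427, -1.4519, 0.084]
Written out (R1..R3):
  (R1) 4.8184 phi_1 + 0.8427 phi_2 - 1.4519 phi_3 = 0.8427
  (R2) 0.8427 phi_1 + 4.8184 phi_2 + 0.8427 phi_3 = -1.4519
  (R3) -1.4519 phi_1 + 0.8427 phi_2 + 4.8184 phi_3 = 0.084
Gaussian elimination:
  R2 <- R2 - (0.8427/4.8184) R1 = R2 - (0.174892) R1:  4.671018 phi_2 + 1.096626 phi_3 = -1.599282
  R3 <- R3 - (-1.4519/4.8184) R1 = R3 - (-0.301324) R1:  1.096626 phi_2 + 4.380908 phi_3 = 0.337926
  R3 <- R3 - (1.096626/4.671018) R2 = R3 - (0.234772) R2:  4.12345 phi_3 = 0.713393
Back-substitution:
  phi_hat_3 = 0.713393 / 4.12345 = 0.173009
  phi_hat_2 = (-1.599282 - (1.096626)(0.173009)) / 4.671018 = -0.383002
  phi_hat_1 = (0.8427 - (0.8427)(-0.383002) - (-1.4519)(0.173009)) / 4.8184 = 0.294008
So phi_hat = [0.2940, -0.3830, 0.1730].
Therefore phi_hat_2 = -0.3830.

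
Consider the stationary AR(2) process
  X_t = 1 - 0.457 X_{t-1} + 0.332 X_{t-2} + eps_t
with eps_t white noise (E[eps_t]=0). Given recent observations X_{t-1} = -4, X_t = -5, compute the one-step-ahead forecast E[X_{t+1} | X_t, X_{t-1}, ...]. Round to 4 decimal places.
E[X_{t+1} \mid \mathcal F_t] = 1.9570

For an AR(p) model X_t = c + sum_i phi_i X_{t-i} + eps_t, the
one-step-ahead conditional mean is
  E[X_{t+1} | X_t, ...] = c + sum_i phi_i X_{t+1-i}.
Substitute known values:
  E[X_{t+1} | ...] = 1 + (-0.457) * (-5) + (0.332) * (-4)
                   = 1.9570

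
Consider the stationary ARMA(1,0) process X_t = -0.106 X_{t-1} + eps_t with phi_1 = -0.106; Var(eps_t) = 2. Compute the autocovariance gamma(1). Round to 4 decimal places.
\gamma(1) = -0.2144

Multiply the model equation by X_{t-k} and take expectations. With theta_0 = psi_0 = 1 and psi_j the MA(infinity) weights, this gives
  gamma(k) - sum_i phi_i gamma(k-i) = c_k,
  c_k = sigma^2 * sum_{j=k..q} theta_j psi_{j-k}   (c_k = 0 for k > q),
using gamma(-m) = gamma(m).
Pure AR (q = 0): c_0 = sigma^2 = 2, c_k = 0 for k >= 1.
Equations for k = 0 and k = 1 (AR order 1):
  gamma(0) = phi_1 gamma(1) + c_0
  gamma(1) = phi_1 gamma(0) + c_1
Substituting the second into the first: gamma(0) (1 - phi_1^2) = c_0 + phi_1 c_1, so
  gamma(0) = c_0 / (1 - phi_1^2) = 2 / (1 - (-0.106)^2) = 2 / 0.988764 = 2.022727.
  gamma(1) = phi_1 gamma(0) = (-0.106)(2.022727) = -0.214409.
Therefore gamma(1) = -0.2144 (to 4 decimal places).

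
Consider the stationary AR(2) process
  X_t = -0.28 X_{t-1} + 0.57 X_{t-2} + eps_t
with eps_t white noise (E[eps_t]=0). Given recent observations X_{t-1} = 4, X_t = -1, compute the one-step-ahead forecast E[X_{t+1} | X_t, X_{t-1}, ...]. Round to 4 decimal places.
E[X_{t+1} \mid \mathcal F_t] = 2.5600

For an AR(p) model X_t = c + sum_i phi_i X_{t-i} + eps_t, the
one-step-ahead conditional mean is
  E[X_{t+1} | X_t, ...] = c + sum_i phi_i X_{t+1-i}.
Substitute known values:
  E[X_{t+1} | ...] = (-0.28) * (-1) + (0.57) * (4)
                   = 2.5600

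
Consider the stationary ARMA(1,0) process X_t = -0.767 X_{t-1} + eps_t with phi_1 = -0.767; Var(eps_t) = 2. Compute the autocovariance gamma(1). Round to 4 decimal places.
\gamma(1) = -3.7259

Multiply the model equation by X_{t-k} and take expectations. With theta_0 = psi_0 = 1 and psi_j the MA(infinity) weights, this gives
  gamma(k) - sum_i phi_i gamma(k-i) = c_k,
  c_k = sigma^2 * sum_{j=k..q} theta_j psi_{j-k}   (c_k = 0 for k > q),
using gamma(-m) = gamma(m).
Pure AR (q = 0): c_0 = sigma^2 = 2, c_k = 0 for k >= 1.
Equations for k = 0 and k = 1 (AR order 1):
  gamma(0) = phi_1 gamma(1) + c_0
  gamma(1) = phi_1 gamma(0) + c_1
Substituting the second into the first: gamma(0) (1 - phi_1^2) = c_0 + phi_1 c_1, so
  gamma(0) = c_0 / (1 - phi_1^2) = 2 / (1 - (-0.767)^2) = 2 / 0.411711 = 4.857776.
  gamma(1) = phi_1 gamma(0) = (-0.767)(4.857776) = -3.725915.
Therefore gamma(1) = -3.7259 (to 4 decimal places).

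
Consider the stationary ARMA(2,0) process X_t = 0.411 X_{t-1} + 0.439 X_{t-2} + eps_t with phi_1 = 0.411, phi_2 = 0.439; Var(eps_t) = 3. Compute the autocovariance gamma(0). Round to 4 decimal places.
\gamma(0) = 8.0217

Multiply the model equation by X_{t-k} and take expectations. With theta_0 = psi_0 = 1 and psi_j the MA(infinity) weights, this gives
  gamma(k) - sum_i phi_i gamma(k-i) = c_k,
  c_k = sigma^2 * sum_{j=k..q} theta_j psi_{j-k}   (c_k = 0 for k > q),
using gamma(-m) = gamma(m).
Pure AR (q = 0): c_0 = sigma^2 = 3, c_k = 0 for k >= 1.
Equations for k = 0, 1, 2 (AR order 2, c_2 = 0):
  (E0) gamma(0) = phi_1 gamma(1) + phi_2 gamma(2) + c_0
  (E1) gamma(1) = phi_1 gamma(0) + phi_2 gamma(1) + c_1
  (E2) gamma(2) = phi_1 gamma(1) + phi_2 gamma(0)
From (E1): gamma(1) = A gamma(0) + B with
  A = phi_1 / (1 - phi_2) = 0.411 / 0.561 = 0.73262,   B = c_1 / (1 - phi_2) = 0 / 0.561 = 0.
Insert (E2) into (E0): gamma(0) (1 - phi_2^2) = phi_1 (1 + phi_2) gamma(1) + c_0.
  phi_1 (1 + phi_2) = (0.411)(1.439) = 0.591429,   1 - phi_2^2 = 0.807279.
Replace gamma(1) by A gamma(0) + B and collect gamma(0):
  gamma(0) [0.807279 - (0.591429)(0.73262)] = c_0 = 3
  gamma(0) * 0.373986 = 3
  gamma(0) = 3 / 0.373986 = 8.021689.
Therefore gamma(0) = 8.0217 (to 4 decimal places).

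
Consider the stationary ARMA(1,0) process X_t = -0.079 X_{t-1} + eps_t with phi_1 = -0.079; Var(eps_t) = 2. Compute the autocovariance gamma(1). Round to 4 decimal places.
\gamma(1) = -0.1590

Multiply the model equation by X_{t-k} and take expectations. With theta_0 = psi_0 = 1 and psi_j the MA(infinity) weights, this gives
  gamma(k) - sum_i phi_i gamma(k-i) = c_k,
  c_k = sigma^2 * sum_{j=k..q} theta_j psi_{j-k}   (c_k = 0 for k > q),
using gamma(-m) = gamma(m).
Pure AR (q = 0): c_0 = sigma^2 = 2, c_k = 0 for k >= 1.
Equations for k = 0 and k = 1 (AR order 1):
  gamma(0) = phi_1 gamma(1) + c_0
  gamma(1) = phi_1 gamma(0) + c_1
Substituting the second into the first: gamma(0) (1 - phi_1^2) = c_0 + phi_1 c_1, so
  gamma(0) = c_0 / (1 - phi_1^2) = 2 / (1 - (-0.079)^2) = 2 / 0.993759 = 2.01256.
  gamma(1) = phi_1 gamma(0) = (-0.079)(2.01256) = -0.158992.
Therefore gamma(1) = -0.1590 (to 4 decimal places).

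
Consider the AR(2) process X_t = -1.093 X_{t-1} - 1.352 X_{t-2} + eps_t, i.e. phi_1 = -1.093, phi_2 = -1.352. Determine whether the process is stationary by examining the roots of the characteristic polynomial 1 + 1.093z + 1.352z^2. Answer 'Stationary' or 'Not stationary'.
\text{Not stationary}

The AR(p) characteristic polynomial is P(z) = 1 + 1.093z + 1.352z^2.
Stationarity requires all roots to lie outside the unit circle, i.e. |z| > 1 for every root.
Set 1 + (1.093) z + (1.352) z^2 = 0, i.e. a z^2 + b z + c = 0 with a = 1.352, b = 1.093, c = 1.
Discriminant D = b^2 - 4ac = (1.093)^2 - 4*(1.352)*1 = 1.194649 - (5.408) = -4.213351.
D < 0, so the roots are the complex-conjugate pair z = (-b +/- i sqrt(-D)) / (2a) = -0.4042 +/- 0.7591i.
For a conjugate pair |z|^2 = z * conj(z) = (product of roots) = c/a = 1/(1.352) = 0.739645, so |z| = sqrt(0.739645) = 0.86 for both roots.
Moduli of all roots: 0.8600, 0.8600.
All moduli strictly greater than 1? No.
Verdict: Not stationary.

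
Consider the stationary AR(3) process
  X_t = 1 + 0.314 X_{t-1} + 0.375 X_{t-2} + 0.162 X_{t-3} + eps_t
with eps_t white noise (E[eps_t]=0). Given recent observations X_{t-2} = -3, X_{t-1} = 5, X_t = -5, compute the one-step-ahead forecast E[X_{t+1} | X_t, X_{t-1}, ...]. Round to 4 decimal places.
E[X_{t+1} \mid \mathcal F_t] = 0.8190

For an AR(p) model X_t = c + sum_i phi_i X_{t-i} + eps_t, the
one-step-ahead conditional mean is
  E[X_{t+1} | X_t, ...] = c + sum_i phi_i X_{t+1-i}.
Substitute known values:
  E[X_{t+1} | ...] = 1 + (0.314) * (-5) + (0.375) * (5) + (0.162) * (-3)
                   = 0.8190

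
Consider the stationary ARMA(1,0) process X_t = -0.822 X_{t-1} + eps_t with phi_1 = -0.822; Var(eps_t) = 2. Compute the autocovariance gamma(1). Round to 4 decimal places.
\gamma(1) = -5.0691

Multiply the model equation by X_{t-k} and take expectations. With theta_0 = psi_0 = 1 and psi_j the MA(infinity) weights, this gives
  gamma(k) - sum_i phi_i gamma(k-i) = c_k,
  c_k = sigma^2 * sum_{j=k..q} theta_j psi_{j-k}   (c_k = 0 for k > q),
using gamma(-m) = gamma(m).
Pure AR (q = 0): c_0 = sigma^2 = 2, c_k = 0 for k >= 1.
Equations for k = 0 and k = 1 (AR order 1):
  gamma(0) = phi_1 gamma(1) + c_0
  gamma(1) = phi_1 gamma(0) + c_1
Substituting the second into the first: gamma(0) (1 - phi_1^2) = c_0 + phi_1 c_1, so
  gamma(0) = c_0 / (1 - phi_1^2) = 2 / (1 - (-0.822)^2) = 2 / 0.324316 = 6.166825.
  gamma(1) = phi_1 gamma(0) = (-0.822)(6.166825) = -5.06913.
Therefore gamma(1) = -5.0691 (to 4 decimal places).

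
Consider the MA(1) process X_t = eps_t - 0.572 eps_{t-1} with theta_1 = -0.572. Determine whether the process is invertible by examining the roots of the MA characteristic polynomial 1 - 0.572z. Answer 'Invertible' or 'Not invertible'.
\text{Invertible}

The MA(q) characteristic polynomial is P(z) = 1 - 0.572z.
Invertibility requires all roots to lie outside the unit circle, i.e. |z| > 1 for every root.
This is linear in z: 1 + (-0.572) z = 0  =>  z = -1/(-0.572) = 1.748252,  |z| = 1.748252.
Moduli of all roots: 1.7483.
All moduli strictly greater than 1? Yes.
Verdict: Invertible.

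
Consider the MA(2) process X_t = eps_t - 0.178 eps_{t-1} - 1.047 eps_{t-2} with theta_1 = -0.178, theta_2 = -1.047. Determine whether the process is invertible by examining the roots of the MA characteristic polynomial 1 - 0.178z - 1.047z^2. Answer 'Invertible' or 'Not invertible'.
\text{Not invertible}

The MA(q) characteristic polynomial is P(z) = 1 - 0.178z - 1.047z^2.
Invertibility requires all roots to lie outside the unit circle, i.e. |z| > 1 for every root.
Set 1 + (-0.178) z + (-1.047) z^2 = 0, i.e. a z^2 + b z + c = 0 with a = -1.047, b = -0.178, c = 1.
Discriminant D = b^2 - 4ac = (-0.178)^2 - 4*(-1.047)*1 = 0.031684 - (-4.188) = 4.219684.
D >= 0, so the roots are real: z = (-b +/- sqrt(D)) / (2a) = (0.178 +/- 2.054187) / (-2.094).
  z_1 = (0.178 + 2.054187) / (-2.094) = -1.066,   |z_1| = 1.066.
  z_2 = (0.178 - 2.054187) / (-2.094) = 0.896,   |z_2| = 0.896.
Moduli of all roots: 1.0660, 0.8960.
All moduli strictly greater than 1? No.
Verdict: Not invertible.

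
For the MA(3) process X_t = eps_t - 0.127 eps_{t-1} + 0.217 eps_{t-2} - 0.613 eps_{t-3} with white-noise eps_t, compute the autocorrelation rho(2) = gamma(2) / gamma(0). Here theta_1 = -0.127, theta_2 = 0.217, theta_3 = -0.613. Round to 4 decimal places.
\rho(2) = 0.2049

For an MA(q) process with theta_0 = 1, the autocovariance is
  gamma(k) = sigma^2 * sum_{i=0..q-k} theta_i * theta_{i+k},
and rho(k) = gamma(k) / gamma(0). Sigma^2 cancels.
  numerator   = (1)*(0.217) + (-0.127)*(-0.613) = 0.294851.
  denominator = (1)^2 + (-0.127)^2 + (0.217)^2 + (-0.613)^2 = 1.438987.
  rho(2) = 0.294851 / 1.438987 = 0.2049.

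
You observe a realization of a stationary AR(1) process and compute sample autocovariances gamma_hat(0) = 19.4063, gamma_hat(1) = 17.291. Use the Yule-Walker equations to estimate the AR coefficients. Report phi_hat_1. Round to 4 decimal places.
\hat\phi_{1} = 0.8910

The Yule-Walker equations for an AR(p) process read, in matrix form,
  Gamma_p phi = r_p,   with   (Gamma_p)_{ij} = gamma(|i - j|),
                       (r_p)_i = gamma(i),   i,j = 1..p.
Substitute the sample gammas (Toeplitz matrix and right-hand side of size 1):
  Gamma_p = [[19.4063]]
  r_p     = [17.291]
With p = 1 this is the single equation gamma(0) phi_1 = gamma(1):
  phi_hat_1 = gamma(1) / gamma(0) = 17.291 / 19.4063 = 0.8910.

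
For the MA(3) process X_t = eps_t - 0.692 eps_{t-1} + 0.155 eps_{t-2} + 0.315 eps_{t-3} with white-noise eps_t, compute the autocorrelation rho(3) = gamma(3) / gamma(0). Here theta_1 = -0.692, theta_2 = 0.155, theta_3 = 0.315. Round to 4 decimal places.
\rho(3) = 0.1966

For an MA(q) process with theta_0 = 1, the autocovariance is
  gamma(k) = sigma^2 * sum_{i=0..q-k} theta_i * theta_{i+k},
and rho(k) = gamma(k) / gamma(0). Sigma^2 cancels.
  numerator   = (1)*(0.315) = 0.315.
  denominator = (1)^2 + (-0.692)^2 + (0.155)^2 + (0.315)^2 = 1.602114.
  rho(3) = 0.315 / 1.602114 = 0.1966.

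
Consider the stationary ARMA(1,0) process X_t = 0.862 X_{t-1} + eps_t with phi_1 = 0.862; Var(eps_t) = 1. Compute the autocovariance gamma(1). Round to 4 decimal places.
\gamma(1) = 3.3547

Multiply the model equation by X_{t-k} and take expectations. With theta_0 = psi_0 = 1 and psi_j the MA(infinity) weights, this gives
  gamma(k) - sum_i phi_i gamma(k-i) = c_k,
  c_k = sigma^2 * sum_{j=k..q} theta_j psi_{j-k}   (c_k = 0 for k > q),
using gamma(-m) = gamma(m).
Pure AR (q = 0): c_0 = sigma^2 = 1, c_k = 0 for k >= 1.
Equations for k = 0 and k = 1 (AR order 1):
  gamma(0) = phi_1 gamma(1) + c_0
  gamma(1) = phi_1 gamma(0) + c_1
Substituting the second into the first: gamma(0) (1 - phi_1^2) = c_0 + phi_1 c_1, so
  gamma(0) = c_0 / (1 - phi_1^2) = 1 / (1 - (0.862)^2) = 1 / 0.256956 = 3.891717.
  gamma(1) = phi_1 gamma(0) = (0.862)(3.891717) = 3.35466.
Therefore gamma(1) = 3.3547 (to 4 decimal places).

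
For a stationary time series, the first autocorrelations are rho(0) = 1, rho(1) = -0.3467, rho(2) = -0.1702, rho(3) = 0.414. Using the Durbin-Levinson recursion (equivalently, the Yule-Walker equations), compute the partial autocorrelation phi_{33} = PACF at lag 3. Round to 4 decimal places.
\phi_{33} = 0.2820

The PACF at lag k is phi_{kk}, the last component of the solution
to the Yule-Walker system G_k phi = r_k where
  (G_k)_{ij} = rho(|i - j|), (r_k)_i = rho(i), i,j = 1..k.
Equivalently, Durbin-Levinson gives phi_{kk} iteratively:
  phi_{11} = rho(1)
  phi_{kk} = [rho(k) - sum_{j=1..k-1} phi_{k-1,j} rho(k-j)]
            / [1 - sum_{j=1..k-1} phi_{k-1,j} rho(j)],
  phi_{k,j} = phi_{k-1,j} - phi_{kk} phi_{k-1,k-j},  j = 1..k-1.
Step k = 1:
  phi_11 = rho(1) = -0.3467.
Step k = 2:
  phi_22 = [rho(2) - phi_11 rho(1)] / [1 - phi_11 rho(1)] = [-0.1702 - (-0.3467)(-0.3467)] / [1 - (-0.3467)(-0.3467)]
         = -0.29040089 / 0.87979911 = -0.330076.
  Update: phi_21 = phi_11 - phi_22 phi_11 = -0.3467 - (-0.330076)(-0.3467) = -0.461137.
Step k = 3:
  phi_33 = [rho(3) - phi_21 rho(2) - phi_22 rho(1)] / [1 - phi_21 rho(1) - phi_22 rho(2)]
    numerator   = 0.414 - (-0.461137)(-0.1702) - (-0.330076)(-0.3467) = 0.22107693
    denominator = 1 - (-0.461137)(-0.3467) - (-0.330076)(-0.1702) = 0.78394464
  phi_33 = 0.22107693 / 0.78394464 = 0.282.
Therefore phi_{33} = 0.2820.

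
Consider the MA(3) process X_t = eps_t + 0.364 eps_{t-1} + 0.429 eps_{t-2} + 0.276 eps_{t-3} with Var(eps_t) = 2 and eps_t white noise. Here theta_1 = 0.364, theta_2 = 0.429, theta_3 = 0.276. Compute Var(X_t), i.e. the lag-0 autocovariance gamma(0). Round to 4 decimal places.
\gamma(0) = 2.7854

For an MA(q) process X_t = eps_t + sum_i theta_i eps_{t-i} with
Var(eps_t) = sigma^2, the variance is
  gamma(0) = sigma^2 * (1 + sum_i theta_i^2).
  sum_i theta_i^2 = (0.364)^2 + (0.429)^2 + (0.276)^2 = 0.132496 + 0.184041 + 0.076176 = 0.392713.
  gamma(0) = 2 * (1 + 0.392713) = 2 * 1.392713 = 2.785426, which rounds to 2.7854.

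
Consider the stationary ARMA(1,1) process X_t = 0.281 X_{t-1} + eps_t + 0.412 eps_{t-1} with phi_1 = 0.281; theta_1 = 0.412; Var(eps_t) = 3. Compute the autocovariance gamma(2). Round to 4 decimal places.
\gamma(2) = 0.7077

Multiply the model equation by X_{t-k} and take expectations. With theta_0 = psi_0 = 1 and psi_j the MA(infinity) weights, this gives
  gamma(k) - sum_i phi_i gamma(k-i) = c_k,
  c_k = sigma^2 * sum_{j=k..q} theta_j psi_{j-k}   (c_k = 0 for k > q),
using gamma(-m) = gamma(m).
psi-weights needed (psi_j = theta_j + sum_i phi_i psi_{j-i}):
  psi_1 = theta_1 + phi_1 = 0.412 + (0.281) = 0.693
Right-hand sides:
  c_0 = sigma^2 (1 + theta_1 psi_1) = 3 * (1 + (0.412)(0.693)) = 3 * 1.285516 = 3.856548
  c_1 = sigma^2 theta_1 = 3 * (0.412) = 1.236
  c_2 = 0
Equations for k = 0 and k = 1 (AR order 1):
  gamma(0) = phi_1 gamma(1) + c_0
  gamma(1) = phi_1 gamma(0) + c_1
Substituting the second into the first: gamma(0) (1 - phi_1^2) = c_0 + phi_1 c_1, so
  gamma(0) = (c_0 + phi_1 c_1) / (1 - phi_1^2) = (3.856548 + (0.281)(1.236)) / (1 - (0.281)^2) = 4.203864 / 0.921039 = 4.564263.
  gamma(1) = phi_1 gamma(0) + c_1 = (0.281)(4.564263) + (1.236) = 2.518558.
For k = 2 (> q): gamma(2) = phi_1 gamma(1) = (0.281)(2.518558) = 0.707715.
Therefore gamma(2) = 0.7077 (to 4 decimal places).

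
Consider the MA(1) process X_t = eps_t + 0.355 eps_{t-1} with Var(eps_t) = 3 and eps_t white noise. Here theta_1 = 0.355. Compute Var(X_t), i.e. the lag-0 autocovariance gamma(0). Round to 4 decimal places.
\gamma(0) = 3.3781

For an MA(q) process X_t = eps_t + sum_i theta_i eps_{t-i} with
Var(eps_t) = sigma^2, the variance is
  gamma(0) = sigma^2 * (1 + sum_i theta_i^2).
  sum_i theta_i^2 = (0.355)^2 = 0.126025.
  gamma(0) = 3 * (1 + 0.126025) = 3 * 1.126025 = 3.378075, which rounds to 3.3781.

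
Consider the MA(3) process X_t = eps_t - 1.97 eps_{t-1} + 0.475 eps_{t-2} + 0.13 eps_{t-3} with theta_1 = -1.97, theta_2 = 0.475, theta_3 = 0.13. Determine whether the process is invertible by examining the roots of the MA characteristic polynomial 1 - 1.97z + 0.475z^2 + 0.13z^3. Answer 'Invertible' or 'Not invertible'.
\text{Not invertible}

The MA(q) characteristic polynomial is P(z) = 1 - 1.97z + 0.475z^2 + 0.13z^3.
Invertibility requires all roots to lie outside the unit circle, i.e. |z| > 1 for every root.
Degree 3: look for a simple real root z0 first, then factor out (1 - z/z0) and solve the remaining quadratic.
Testing z0 = 2: P(2) = 1 + (-1.97)(2) + (0.475)(2)^2 + (0.13)(2)^3
  = 1 + (-3.94) + (1.9) + (1.04) = 0.  So z_0 = 2 is a root, |z_0| = 2.
Divide out the factor (1 - 0.5 z) = (1 - z/z0) (since 1/z0 = 0.5):
  P(z) = (1 - 0.5 z)(1 + (-1.47) z + (-0.26) z^2)
  [check: z-coef -1.47 - (0.5) = -1.97; z^2-coef -0.26 - (0.5)(-1.47) = 0.475; z^3-coef -(0.5)(-0.26) = 0.13.]
Remaining roots from the quadratic factor 1 + (-1.47) z + (-0.26) z^2:
  Set 1 + (-1.47) z + (-0.26) z^2 = 0, i.e. a z^2 + b z + c = 0 with a = -0.26, b = -1.47, c = 1.
  Discriminant D = b^2 - 4ac = (-1.47)^2 - 4*(-0.26)*1 = 2.1609 - (-1.04) = 3.2009.
  D >= 0, so the roots are real: z = (-b +/- sqrt(D)) / (2a) = (1.47 +/- 1.789106) / (-0.52).
    z_1 = (1.47 + 1.789106) / (-0.52) = -6.2675,   |z_1| = 6.2675.
    z_2 = (1.47 - 1.789106) / (-0.52) = 0.6137,   |z_2| = 0.6137.
Moduli of all roots: 2.0000, 6.2675, 0.6137.
All moduli strictly greater than 1? No.
Verdict: Not invertible.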